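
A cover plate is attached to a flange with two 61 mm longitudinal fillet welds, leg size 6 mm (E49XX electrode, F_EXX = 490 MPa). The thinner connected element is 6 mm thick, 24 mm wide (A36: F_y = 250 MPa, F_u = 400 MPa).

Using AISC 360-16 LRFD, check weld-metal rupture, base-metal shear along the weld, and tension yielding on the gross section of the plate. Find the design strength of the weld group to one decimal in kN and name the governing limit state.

32.4 kN (gross-section yield governs)

Weld metal: throat = 0.707×6 = 4.242 mm, L = 2×61 = 122 mm. φR_n = 0.75 × 0.6 × 490 × 4.242 × 122 = 114.1 kN.
Base metal shear (6 mm plate): yield φR_n = 1.0×0.6×250×6×122 = 109.8 kN; rupture φR_n = 0.75×0.6×400×6×122 = 131.8 kN; take 109.8 kN (yield).
Tension yield (gross): A_g = 24×6 = 144 mm². φR_n = 0.90 × 250 × 144 = 32.4 kN.
Governing: min(114.1, 109.8, 32.4) = 32.4 kN → gross-section yield.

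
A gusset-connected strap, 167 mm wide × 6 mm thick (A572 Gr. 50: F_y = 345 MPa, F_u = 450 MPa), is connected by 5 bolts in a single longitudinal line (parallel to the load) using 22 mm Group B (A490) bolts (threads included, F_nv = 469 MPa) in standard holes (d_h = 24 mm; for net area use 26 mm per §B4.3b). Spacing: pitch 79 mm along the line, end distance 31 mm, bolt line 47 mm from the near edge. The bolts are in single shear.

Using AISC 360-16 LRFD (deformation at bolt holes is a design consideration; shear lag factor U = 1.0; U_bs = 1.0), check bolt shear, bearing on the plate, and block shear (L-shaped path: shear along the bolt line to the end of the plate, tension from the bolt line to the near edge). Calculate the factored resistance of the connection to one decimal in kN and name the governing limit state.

Bolt shear: A_b = π(22)²/4 = 380.13 mm². φR_n = 0.75 × 469 × 380.13 × 5 × 1 = 668.6 kN.
Bearing (6 mm plate, F_u = 450 MPa): end bolts L_c = 31 − 24/2 = 19, R_n = min(1.2×19×6×450, 2.4×22×6×450) = 61.56 kN/bolt; interior L_c = 79 − 24 = 55, R_n = 142.56 kN/bolt. φR_n = 0.75 × (1×61.56 + 4×142.56) = 473.9 kN.
Block shear: shear path 1×[31+4×79] = 1×347 mm, A_gv = 2082, A_nv = 1×(347 − 4.5×26)×6 = 1380 mm²; tension to near edge: (47 − 0.5×26)×6 = 204 mm². R_n = min(0.6×450×1380, 0.6×345×2082) + 1.0×450×204 = min(372.6, 430.97) + 91.8 = 464.4 kN. φR_n = 0.75 × 464.4 = 348.3 kN.
Governing: min(668.6, 473.9, 348.3) = 348.3 kN → block shear.

348.3 kN (block shear governs)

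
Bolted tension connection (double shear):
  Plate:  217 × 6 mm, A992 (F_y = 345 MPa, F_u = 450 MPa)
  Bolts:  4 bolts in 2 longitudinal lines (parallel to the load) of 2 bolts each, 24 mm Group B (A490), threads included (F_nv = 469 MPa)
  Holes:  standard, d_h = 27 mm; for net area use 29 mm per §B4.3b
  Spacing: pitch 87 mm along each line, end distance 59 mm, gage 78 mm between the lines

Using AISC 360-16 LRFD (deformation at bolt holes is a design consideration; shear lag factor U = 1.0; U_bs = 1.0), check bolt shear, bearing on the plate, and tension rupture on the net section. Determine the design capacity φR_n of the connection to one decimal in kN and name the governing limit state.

Bolt shear: A_b = π(24)²/4 = 452.39 mm². φR_n = 0.75 × 469 × 452.39 × 4 × 2 = 1273.0 kN.
Bearing (6 mm plate, F_u = 450 MPa): end bolts L_c = 59 − 27/2 = 45.5, R_n = min(1.2×45.5×6×450, 2.4×24×6×450) = 147.42 kN/bolt; interior L_c = 87 − 27 = 60, R_n = 155.52 kN/bolt. φR_n = 0.75 × (2×147.42 + 2×155.52) = 454.4 kN.
Tension rupture (net): A_n = (217 − 2×29)×6 = 954 mm² (U = 1.0, A_e = A_n). φR_n = 0.75 × 450 × 954 = 322.0 kN.
Governing: min(1273.0, 454.4, 322.0) = 322.0 kN → net-section rupture.

322.0 kN (net-section rupture governs)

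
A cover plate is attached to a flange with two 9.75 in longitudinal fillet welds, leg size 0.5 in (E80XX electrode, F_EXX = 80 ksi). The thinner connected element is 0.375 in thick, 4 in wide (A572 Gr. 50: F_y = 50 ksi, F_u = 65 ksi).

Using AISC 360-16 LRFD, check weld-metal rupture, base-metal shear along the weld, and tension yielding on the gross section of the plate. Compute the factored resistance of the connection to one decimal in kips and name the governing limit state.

Weld metal: throat = 0.707×0.5 = 0.3535 in, L = 2×9.75 = 19.5 in. φR_n = 0.75 × 0.6 × 80 × 0.3535 × 19.5 = 248.2 kips.
Base metal shear (0.375 in plate): yield φR_n = 1.0×0.6×50×0.375×19.5 = 219.4 kips; rupture φR_n = 0.75×0.6×65×0.375×19.5 = 213.9 kips; take 213.9 kips (rupture).
Tension yield (gross): A_g = 4×0.375 = 1.5 in². φR_n = 0.90 × 50 × 1.5 = 67.5 kips.
Governing: min(248.2, 213.9, 67.5) = 67.5 kips → gross-section yield.

67.5 kips (gross-section yield governs)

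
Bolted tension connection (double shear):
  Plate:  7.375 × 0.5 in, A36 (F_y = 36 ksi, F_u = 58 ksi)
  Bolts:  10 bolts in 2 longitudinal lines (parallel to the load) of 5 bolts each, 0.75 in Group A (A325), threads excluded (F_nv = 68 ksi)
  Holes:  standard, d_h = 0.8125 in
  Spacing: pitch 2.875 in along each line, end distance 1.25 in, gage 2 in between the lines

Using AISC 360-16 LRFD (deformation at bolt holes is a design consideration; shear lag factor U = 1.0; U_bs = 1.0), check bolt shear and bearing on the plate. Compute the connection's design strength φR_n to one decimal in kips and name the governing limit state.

357.2 kips (bearing governs)

Bolt shear: A_b = π(0.75)²/4 = 0.44179 in². φR_n = 0.75 × 68 × 0.44179 × 10 × 2 = 450.6 kips.
Bearing (0.5 in plate, F_u = 58 ksi): end bolts L_c = 1.25 − 0.8125/2 = 0.84375, R_n = min(1.2×0.84375×0.5×58, 2.4×0.75×0.5×58) = 29.363 kips/bolt; interior L_c = 2.875 − 0.8125 = 2.0625, R_n = 52.2 kips/bolt. φR_n = 0.75 × (2×29.363 + 8×52.2) = 357.2 kips.
Governing: min(450.6, 357.2) = 357.2 kips → bearing.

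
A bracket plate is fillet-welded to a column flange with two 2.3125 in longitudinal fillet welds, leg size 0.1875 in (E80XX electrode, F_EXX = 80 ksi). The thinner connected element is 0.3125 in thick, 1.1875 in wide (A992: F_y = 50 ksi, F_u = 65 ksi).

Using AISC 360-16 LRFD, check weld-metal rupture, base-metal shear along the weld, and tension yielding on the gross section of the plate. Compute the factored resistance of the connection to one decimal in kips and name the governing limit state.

Weld metal: throat = 0.707×0.1875 = 0.13256 in, L = 2×2.3125 = 4.625 in. φR_n = 0.75 × 0.6 × 80 × 0.13256 × 4.625 = 22.1 kips.
Base metal shear (0.3125 in plate): yield φR_n = 1.0×0.6×50×0.3125×4.625 = 43.4 kips; rupture φR_n = 0.75×0.6×65×0.3125×4.625 = 42.3 kips; take 42.3 kips (rupture).
Tension yield (gross): A_g = 1.1875×0.3125 = 0.37109 in². φR_n = 0.90 × 50 × 0.37109 = 16.7 kips.
Governing: min(22.1, 42.3, 16.7) = 16.7 kips → gross-section yield.

16.7 kips (gross-section yield governs)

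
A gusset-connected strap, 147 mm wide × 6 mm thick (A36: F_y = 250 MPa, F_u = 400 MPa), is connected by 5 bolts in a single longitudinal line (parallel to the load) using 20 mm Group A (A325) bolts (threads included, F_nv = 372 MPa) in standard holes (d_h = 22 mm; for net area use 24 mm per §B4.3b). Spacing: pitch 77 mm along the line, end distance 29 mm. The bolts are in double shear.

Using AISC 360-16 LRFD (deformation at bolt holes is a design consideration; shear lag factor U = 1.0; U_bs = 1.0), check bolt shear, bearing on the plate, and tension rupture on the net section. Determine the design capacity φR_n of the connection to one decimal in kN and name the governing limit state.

221.4 kN (net-section rupture governs)

Bolt shear: A_b = π(20)²/4 = 314.16 mm². φR_n = 0.75 × 372 × 314.16 × 5 × 2 = 876.5 kN.
Bearing (6 mm plate, F_u = 400 MPa): end bolts L_c = 29 − 22/2 = 18, R_n = min(1.2×18×6×400, 2.4×20×6×400) = 51.84 kN/bolt; interior L_c = 77 − 22 = 55, R_n = 115.2 kN/bolt. φR_n = 0.75 × (1×51.84 + 4×115.2) = 384.5 kN.
Tension rupture (net): A_n = (147 − 1×24)×6 = 738 mm² (U = 1.0, A_e = A_n). φR_n = 0.75 × 400 × 738 = 221.4 kN.
Governing: min(876.5, 384.5, 221.4) = 221.4 kN → net-section rupture.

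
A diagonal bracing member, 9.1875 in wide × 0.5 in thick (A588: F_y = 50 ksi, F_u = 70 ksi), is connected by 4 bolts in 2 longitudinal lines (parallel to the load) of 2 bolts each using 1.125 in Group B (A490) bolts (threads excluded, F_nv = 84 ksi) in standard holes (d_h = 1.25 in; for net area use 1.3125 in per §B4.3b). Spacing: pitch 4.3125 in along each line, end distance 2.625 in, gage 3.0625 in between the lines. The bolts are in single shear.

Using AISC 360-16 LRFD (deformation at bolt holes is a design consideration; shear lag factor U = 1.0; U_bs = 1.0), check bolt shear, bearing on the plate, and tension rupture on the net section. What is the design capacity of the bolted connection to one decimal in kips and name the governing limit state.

Bolt shear: A_b = π(1.125)²/4 = 0.99402 in². φR_n = 0.75 × 84 × 0.99402 × 4 × 1 = 250.5 kips.
Bearing (0.5 in plate, F_u = 70 ksi): end bolts L_c = 2.625 − 1.25/2 = 2, R_n = min(1.2×2×0.5×70, 2.4×1.125×0.5×70) = 84 kips/bolt; interior L_c = 4.3125 − 1.25 = 3.0625, R_n = 94.5 kips/bolt. φR_n = 0.75 × (2×84 + 2×94.5) = 267.8 kips.
Tension rupture (net): A_n = (9.1875 − 2×1.3125)×0.5 = 3.2813 in² (U = 1.0, A_e = A_n). φR_n = 0.75 × 70 × 3.2813 = 172.3 kips.
Governing: min(250.5, 267.8, 172.3) = 172.3 kips → net-section rupture.

172.3 kips (net-section rupture governs)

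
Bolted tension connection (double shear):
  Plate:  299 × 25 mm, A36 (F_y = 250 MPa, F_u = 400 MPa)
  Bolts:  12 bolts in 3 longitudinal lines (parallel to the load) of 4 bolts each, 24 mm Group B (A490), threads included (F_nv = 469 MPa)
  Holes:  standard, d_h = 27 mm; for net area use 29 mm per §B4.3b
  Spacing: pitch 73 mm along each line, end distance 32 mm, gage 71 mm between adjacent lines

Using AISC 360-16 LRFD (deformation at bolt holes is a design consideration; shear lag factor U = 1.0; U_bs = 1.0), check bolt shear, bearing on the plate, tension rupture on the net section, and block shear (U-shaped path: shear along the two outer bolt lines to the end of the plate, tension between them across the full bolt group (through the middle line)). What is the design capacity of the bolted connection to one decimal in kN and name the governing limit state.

Bolt shear: A_b = π(24)²/4 = 452.39 mm². φR_n = 0.75 × 469 × 452.39 × 12 × 2 = 3819.1 kN.
Bearing (25 mm plate, F_u = 400 MPa): end bolts L_c = 32 − 27/2 = 18.5, R_n = min(1.2×18.5×25×400, 2.4×24×25×400) = 222 kN/bolt; interior L_c = 73 − 27 = 46, R_n = 552 kN/bolt. φR_n = 0.75 × (3×222 + 9×552) = 4225.5 kN.
Tension rupture (net): A_n = (299 − 3×29)×25 = 5300 mm² (U = 1.0, A_e = A_n). φR_n = 0.75 × 400 × 5300 = 1590.0 kN.
Block shear: shear path 2×[32+3×73] = 2×251 mm, A_gv = 12550, A_nv = 2×(251 − 3.5×29)×25 = 7475 mm²; tension across gage: (142 − 2×29)×25 = 2100 mm². R_n = min(0.6×400×7475, 0.6×250×12550) + 1.0×400×2100 = min(1794, 1882.5) + 840 = 2634 kN. φR_n = 0.75 × 2634 = 1975.5 kN.
Governing: min(3819.1, 4225.5, 1590.0, 1975.5) = 1590.0 kN → net-section rupture.

1590.0 kN (net-section rupture governs)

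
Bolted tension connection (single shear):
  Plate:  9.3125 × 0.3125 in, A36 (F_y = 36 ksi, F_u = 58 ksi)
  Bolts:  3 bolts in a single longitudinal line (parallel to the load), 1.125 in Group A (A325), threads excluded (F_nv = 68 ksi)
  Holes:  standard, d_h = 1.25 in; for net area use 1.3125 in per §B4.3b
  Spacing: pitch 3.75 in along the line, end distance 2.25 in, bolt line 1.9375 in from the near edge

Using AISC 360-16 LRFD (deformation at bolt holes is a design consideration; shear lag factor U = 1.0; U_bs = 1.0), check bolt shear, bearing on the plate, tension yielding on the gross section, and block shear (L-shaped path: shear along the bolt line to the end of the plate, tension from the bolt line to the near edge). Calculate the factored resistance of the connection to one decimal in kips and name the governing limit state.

66.8 kips (block shear governs)

Bolt shear: A_b = π(1.125)²/4 = 0.99402 in². φR_n = 0.75 × 68 × 0.99402 × 3 × 1 = 152.1 kips.
Bearing (0.3125 in plate, F_u = 58 ksi): end bolts L_c = 2.25 − 1.25/2 = 1.625, R_n = min(1.2×1.625×0.3125×58, 2.4×1.125×0.3125×58) = 35.344 kips/bolt; interior L_c = 3.75 − 1.25 = 2.5, R_n = 48.938 kips/bolt. φR_n = 0.75 × (1×35.344 + 2×48.938) = 99.9 kips.
Tension yield (gross): A_g = 9.3125×0.3125 = 2.9102 in². φR_n = 0.90 × 36 × 2.9102 = 94.3 kips.
Block shear: shear path 1×[2.25+2×3.75] = 1×9.75 in, A_gv = 3.0469, A_nv = 1×(9.75 − 2.5×1.3125)×0.3125 = 2.0215 in²; tension to near edge: (1.9375 − 0.5×1.3125)×0.3125 = 0.40039 in². R_n = min(0.6×58×2.0215, 0.6×36×3.0469) + 1.0×58×0.40039 = min(70.348, 65.813) + 23.223 = 89.036 kips. φR_n = 0.75 × 89.036 = 66.8 kips.
Governing: min(152.1, 99.9, 94.3, 66.8) = 66.8 kips → block shear.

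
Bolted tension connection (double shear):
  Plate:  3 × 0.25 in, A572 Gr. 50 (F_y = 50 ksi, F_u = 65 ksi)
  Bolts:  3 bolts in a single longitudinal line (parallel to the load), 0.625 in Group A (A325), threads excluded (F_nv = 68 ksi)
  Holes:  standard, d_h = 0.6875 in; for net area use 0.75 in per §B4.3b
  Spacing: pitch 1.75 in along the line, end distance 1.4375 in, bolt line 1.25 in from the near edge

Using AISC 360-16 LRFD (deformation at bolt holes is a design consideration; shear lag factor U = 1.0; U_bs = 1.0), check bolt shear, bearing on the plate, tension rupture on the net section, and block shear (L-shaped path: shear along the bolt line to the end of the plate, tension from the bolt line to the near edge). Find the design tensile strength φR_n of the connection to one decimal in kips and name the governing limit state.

27.4 kips (net-section rupture governs)

Bolt shear: A_b = π(0.625)²/4 = 0.3068 in². φR_n = 0.75 × 68 × 0.3068 × 3 × 2 = 93.9 kips.
Bearing (0.25 in plate, F_u = 65 ksi): end bolts L_c = 1.4375 − 0.6875/2 = 1.09375, R_n = min(1.2×1.09375×0.25×65, 2.4×0.625×0.25×65) = 21.328 kips/bolt; interior L_c = 1.75 − 0.6875 = 1.0625, R_n = 20.719 kips/bolt. φR_n = 0.75 × (1×21.328 + 2×20.719) = 47.1 kips.
Tension rupture (net): A_n = (3 − 1×0.75)×0.25 = 0.5625 in² (U = 1.0, A_e = A_n). φR_n = 0.75 × 65 × 0.5625 = 27.4 kips.
Block shear: shear path 1×[1.4375+2×1.75] = 1×4.9375 in, A_gv = 1.2344, A_nv = 1×(4.9375 − 2.5×0.75)×0.25 = 0.76563 in²; tension to near edge: (1.25 − 0.5×0.75)×0.25 = 0.21875 in². R_n = min(0.6×65×0.76563, 0.6×50×1.2344) + 1.0×65×0.21875 = min(29.86, 37.032) + 14.219 = 44.079 kips. φR_n = 0.75 × 44.079 = 33.1 kips.
Governing: min(93.9, 47.1, 27.4, 33.1) = 27.4 kips → net-section rupture.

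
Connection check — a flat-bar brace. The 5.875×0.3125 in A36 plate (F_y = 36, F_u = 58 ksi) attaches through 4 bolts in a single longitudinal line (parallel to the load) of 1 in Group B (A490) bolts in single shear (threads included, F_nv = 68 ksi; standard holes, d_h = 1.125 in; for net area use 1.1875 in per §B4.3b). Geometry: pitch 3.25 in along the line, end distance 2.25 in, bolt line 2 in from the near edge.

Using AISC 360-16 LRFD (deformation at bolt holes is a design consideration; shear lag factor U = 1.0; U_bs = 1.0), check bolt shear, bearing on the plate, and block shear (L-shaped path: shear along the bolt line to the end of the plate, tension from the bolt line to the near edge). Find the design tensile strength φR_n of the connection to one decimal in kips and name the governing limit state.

Bolt shear: A_b = π(1)²/4 = 0.7854 in². φR_n = 0.75 × 68 × 0.7854 × 4 × 1 = 160.2 kips.
Bearing (0.3125 in plate, F_u = 58 ksi): end bolts L_c = 2.25 − 1.125/2 = 1.6875, R_n = min(1.2×1.6875×0.3125×58, 2.4×1×0.3125×58) = 36.703 kips/bolt; interior L_c = 3.25 − 1.125 = 2.125, R_n = 43.5 kips/bolt. φR_n = 0.75 × (1×36.703 + 3×43.5) = 125.4 kips.
Block shear: shear path 1×[2.25+3×3.25] = 1×12 in, A_gv = 3.75, A_nv = 1×(12 − 3.5×1.1875)×0.3125 = 2.4512 in²; tension to near edge: (2 − 0.5×1.1875)×0.3125 = 0.43945 in². R_n = min(0.6×58×2.4512, 0.6×36×3.75) + 1.0×58×0.43945 = min(85.302, 81) + 25.488 = 106.49 kips. φR_n = 0.75 × 106.49 = 79.9 kips.
Governing: min(160.2, 125.4, 79.9) = 79.9 kips → block shear.

79.9 kips (block shear governs)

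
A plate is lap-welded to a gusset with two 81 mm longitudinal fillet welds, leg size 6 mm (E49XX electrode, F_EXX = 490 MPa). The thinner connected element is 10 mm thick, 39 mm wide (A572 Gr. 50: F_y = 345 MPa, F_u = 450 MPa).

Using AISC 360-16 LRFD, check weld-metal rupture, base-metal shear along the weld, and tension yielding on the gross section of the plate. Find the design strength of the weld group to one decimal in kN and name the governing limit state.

121.1 kN (gross-section yield governs)

Weld metal: throat = 0.707×6 = 4.242 mm, L = 2×81 = 162 mm. φR_n = 0.75 × 0.6 × 490 × 4.242 × 162 = 151.5 kN.
Base metal shear (10 mm plate): yield φR_n = 1.0×0.6×345×10×162 = 335.3 kN; rupture φR_n = 0.75×0.6×450×10×162 = 328.1 kN; take 328.1 kN (rupture).
Tension yield (gross): A_g = 39×10 = 390 mm². φR_n = 0.90 × 345 × 390 = 121.1 kN.
Governing: min(151.5, 328.1, 121.1) = 121.1 kN → gross-section yield.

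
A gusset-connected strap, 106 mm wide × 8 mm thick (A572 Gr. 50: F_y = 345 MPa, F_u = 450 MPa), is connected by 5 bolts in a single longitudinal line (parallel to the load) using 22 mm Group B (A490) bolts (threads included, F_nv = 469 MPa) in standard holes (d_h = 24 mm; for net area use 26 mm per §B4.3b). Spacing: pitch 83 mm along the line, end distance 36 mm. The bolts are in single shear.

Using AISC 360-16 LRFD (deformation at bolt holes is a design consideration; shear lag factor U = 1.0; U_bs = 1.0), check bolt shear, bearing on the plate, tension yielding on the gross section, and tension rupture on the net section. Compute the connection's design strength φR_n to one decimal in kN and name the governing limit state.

Bolt shear: A_b = π(22)²/4 = 380.13 mm². φR_n = 0.75 × 469 × 380.13 × 5 × 1 = 668.6 kN.
Bearing (8 mm plate, F_u = 450 MPa): end bolts L_c = 36 − 24/2 = 24, R_n = min(1.2×24×8×450, 2.4×22×8×450) = 103.68 kN/bolt; interior L_c = 83 − 24 = 59, R_n = 190.08 kN/bolt. φR_n = 0.75 × (1×103.68 + 4×190.08) = 648.0 kN.
Tension yield (gross): A_g = 106×8 = 848 mm². φR_n = 0.90 × 345 × 848 = 263.3 kN.
Tension rupture (net): A_n = (106 − 1×26)×8 = 640 mm² (U = 1.0, A_e = A_n). φR_n = 0.75 × 450 × 640 = 216.0 kN.
Governing: min(668.6, 648.0, 263.3, 216.0) = 216.0 kN → net-section rupture.

216.0 kN (net-section rupture governs)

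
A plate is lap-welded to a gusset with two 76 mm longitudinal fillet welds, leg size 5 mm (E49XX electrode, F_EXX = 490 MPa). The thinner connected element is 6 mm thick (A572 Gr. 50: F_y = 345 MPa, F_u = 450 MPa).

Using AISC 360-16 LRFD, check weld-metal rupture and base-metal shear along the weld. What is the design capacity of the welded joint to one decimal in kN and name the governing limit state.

118.5 kN (weld metal governs)

Weld metal: throat = 0.707×5 = 3.535 mm, L = 2×76 = 152 mm. φR_n = 0.75 × 0.6 × 490 × 3.535 × 152 = 118.5 kN.
Base metal shear (6 mm plate): yield φR_n = 1.0×0.6×345×6×152 = 188.8 kN; rupture φR_n = 0.75×0.6×450×6×152 = 184.7 kN; take 184.7 kN (rupture).
Governing: min(118.5, 184.7) = 118.5 kN → weld metal.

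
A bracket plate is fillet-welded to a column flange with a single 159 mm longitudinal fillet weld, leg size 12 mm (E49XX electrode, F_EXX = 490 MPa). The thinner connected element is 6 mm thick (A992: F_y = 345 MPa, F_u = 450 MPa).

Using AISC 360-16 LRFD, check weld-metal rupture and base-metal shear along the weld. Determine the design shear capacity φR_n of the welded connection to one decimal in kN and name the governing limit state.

Weld metal: throat = 0.707×12 = 8.484 mm, L = 159 mm. φR_n = 0.75 × 0.6 × 490 × 8.484 × 159 = 297.4 kN.
Base metal shear (6 mm plate): yield φR_n = 1.0×0.6×345×6×159 = 197.5 kN; rupture φR_n = 0.75×0.6×450×6×159 = 193.2 kN; take 193.2 kN (rupture).
Governing: min(297.4, 193.2) = 193.2 kN → base-metal shear.

193.2 kN (base-metal shear governs)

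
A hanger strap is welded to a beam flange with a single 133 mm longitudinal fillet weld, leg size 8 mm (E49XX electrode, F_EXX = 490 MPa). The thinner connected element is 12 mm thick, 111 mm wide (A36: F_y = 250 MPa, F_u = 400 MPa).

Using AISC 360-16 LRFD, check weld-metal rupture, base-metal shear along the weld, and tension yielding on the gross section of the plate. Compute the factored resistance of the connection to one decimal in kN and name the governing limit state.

Weld metal: throat = 0.707×8 = 5.656 mm, L = 133 mm. φR_n = 0.75 × 0.6 × 490 × 5.656 × 133 = 165.9 kN.
Base metal shear (12 mm plate): yield φR_n = 1.0×0.6×250×12×133 = 239.4 kN; rupture φR_n = 0.75×0.6×400×12×133 = 287.3 kN; take 239.4 kN (yield).
Tension yield (gross): A_g = 111×12 = 1332 mm². φR_n = 0.90 × 250 × 1332 = 299.7 kN.
Governing: min(165.9, 239.4, 299.7) = 165.9 kN → weld metal.

165.9 kN (weld metal governs)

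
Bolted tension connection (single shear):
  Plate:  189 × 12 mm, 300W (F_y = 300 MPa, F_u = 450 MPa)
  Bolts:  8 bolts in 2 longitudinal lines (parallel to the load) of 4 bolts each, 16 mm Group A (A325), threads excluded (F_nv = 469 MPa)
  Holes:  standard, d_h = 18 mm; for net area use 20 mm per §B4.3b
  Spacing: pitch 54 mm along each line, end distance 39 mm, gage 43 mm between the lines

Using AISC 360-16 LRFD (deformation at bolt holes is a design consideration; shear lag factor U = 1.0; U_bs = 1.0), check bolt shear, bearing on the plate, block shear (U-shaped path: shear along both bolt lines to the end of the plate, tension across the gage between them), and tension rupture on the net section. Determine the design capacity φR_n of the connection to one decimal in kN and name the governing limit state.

565.8 kN (bolt shear governs)

Bolt shear: A_b = π(16)²/4 = 201.06 mm². φR_n = 0.75 × 469 × 201.06 × 8 × 1 = 565.8 kN.
Bearing (12 mm plate, F_u = 450 MPa): end bolts L_c = 39 − 18/2 = 30, R_n = min(1.2×30×12×450, 2.4×16×12×450) = 194.4 kN/bolt; interior L_c = 54 − 18 = 36, R_n = 207.36 kN/bolt. φR_n = 0.75 × (2×194.4 + 6×207.36) = 1224.7 kN.
Block shear: shear path 2×[39+3×54] = 2×201 mm, A_gv = 4824, A_nv = 2×(201 − 3.5×20)×12 = 3144 mm²; tension across gage: (43 − 1×20)×12 = 276 mm². R_n = min(0.6×450×3144, 0.6×300×4824) + 1.0×450×276 = min(848.88, 868.32) + 124.2 = 973.08 kN. φR_n = 0.75 × 973.08 = 729.8 kN.
Tension rupture (net): A_n = (189 − 2×20)×12 = 1788 mm² (U = 1.0, A_e = A_n). φR_n = 0.75 × 450 × 1788 = 603.5 kN.
Governing: min(565.8, 1224.7, 729.8, 603.5) = 565.8 kN → bolt shear.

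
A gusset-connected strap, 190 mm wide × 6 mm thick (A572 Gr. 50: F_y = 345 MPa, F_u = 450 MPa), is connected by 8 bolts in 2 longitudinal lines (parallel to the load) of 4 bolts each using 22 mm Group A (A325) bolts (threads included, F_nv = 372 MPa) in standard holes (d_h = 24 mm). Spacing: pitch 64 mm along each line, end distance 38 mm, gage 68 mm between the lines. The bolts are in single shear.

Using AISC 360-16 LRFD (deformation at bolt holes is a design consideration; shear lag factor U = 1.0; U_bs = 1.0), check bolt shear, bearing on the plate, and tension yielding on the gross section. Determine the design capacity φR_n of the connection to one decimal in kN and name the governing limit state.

Bolt shear: A_b = π(22)²/4 = 380.13 mm². φR_n = 0.75 × 372 × 380.13 × 8 × 1 = 848.5 kN.
Bearing (6 mm plate, F_u = 450 MPa): end bolts L_c = 38 − 24/2 = 26, R_n = min(1.2×26×6×450, 2.4×22×6×450) = 84.24 kN/bolt; interior L_c = 64 − 24 = 40, R_n = 129.6 kN/bolt. φR_n = 0.75 × (2×84.24 + 6×129.6) = 709.6 kN.
Tension yield (gross): A_g = 190×6 = 1140 mm². φR_n = 0.90 × 345 × 1140 = 354.0 kN.
Governing: min(848.5, 709.6, 354.0) = 354.0 kN → gross-section yield.

354.0 kN (gross-section yield governs)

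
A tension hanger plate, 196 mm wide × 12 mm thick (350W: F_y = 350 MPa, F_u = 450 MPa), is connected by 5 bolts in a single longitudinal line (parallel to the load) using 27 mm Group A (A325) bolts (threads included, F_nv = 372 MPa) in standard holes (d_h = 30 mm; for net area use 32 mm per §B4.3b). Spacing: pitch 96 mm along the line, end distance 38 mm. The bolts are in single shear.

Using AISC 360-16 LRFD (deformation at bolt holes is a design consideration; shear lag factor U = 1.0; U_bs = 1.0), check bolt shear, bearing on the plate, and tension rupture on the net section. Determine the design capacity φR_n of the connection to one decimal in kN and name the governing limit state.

Bolt shear: A_b = π(27)²/4 = 572.56 mm². φR_n = 0.75 × 372 × 572.56 × 5 × 1 = 798.7 kN.
Bearing (12 mm plate, F_u = 450 MPa): end bolts L_c = 38 − 30/2 = 23, R_n = min(1.2×23×12×450, 2.4×27×12×450) = 149.04 kN/bolt; interior L_c = 96 − 30 = 66, R_n = 349.92 kN/bolt. φR_n = 0.75 × (1×149.04 + 4×349.92) = 1161.5 kN.
Tension rupture (net): A_n = (196 − 1×32)×12 = 1968 mm² (U = 1.0, A_e = A_n). φR_n = 0.75 × 450 × 1968 = 664.2 kN.
Governing: min(798.7, 1161.5, 664.2) = 664.2 kN → net-section rupture.

664.2 kN (net-section rupture governs)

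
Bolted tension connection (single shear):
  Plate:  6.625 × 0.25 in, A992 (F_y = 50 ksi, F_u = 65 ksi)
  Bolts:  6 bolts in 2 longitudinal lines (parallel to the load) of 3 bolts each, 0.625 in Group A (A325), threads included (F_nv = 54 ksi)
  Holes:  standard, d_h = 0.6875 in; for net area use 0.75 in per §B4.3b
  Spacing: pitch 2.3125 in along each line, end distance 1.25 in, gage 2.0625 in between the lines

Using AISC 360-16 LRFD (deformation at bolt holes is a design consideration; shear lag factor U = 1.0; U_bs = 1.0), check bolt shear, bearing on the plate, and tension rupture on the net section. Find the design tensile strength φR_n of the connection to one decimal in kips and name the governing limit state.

Bolt shear: A_b = π(0.625)²/4 = 0.3068 in². φR_n = 0.75 × 54 × 0.3068 × 6 × 1 = 74.6 kips.
Bearing (0.25 in plate, F_u = 65 ksi): end bolts L_c = 1.25 − 0.6875/2 = 0.90625, R_n = min(1.2×0.90625×0.25×65, 2.4×0.625×0.25×65) = 17.672 kips/bolt; interior L_c = 2.3125 − 0.6875 = 1.625, R_n = 24.375 kips/bolt. φR_n = 0.75 × (2×17.672 + 4×24.375) = 99.6 kips.
Tension rupture (net): A_n = (6.625 − 2×0.75)×0.25 = 1.2813 in² (U = 1.0, A_e = A_n). φR_n = 0.75 × 65 × 1.2813 = 62.5 kips.
Governing: min(74.6, 99.6, 62.5) = 62.5 kips → net-section rupture.

62.5 kips (net-section rupture governs)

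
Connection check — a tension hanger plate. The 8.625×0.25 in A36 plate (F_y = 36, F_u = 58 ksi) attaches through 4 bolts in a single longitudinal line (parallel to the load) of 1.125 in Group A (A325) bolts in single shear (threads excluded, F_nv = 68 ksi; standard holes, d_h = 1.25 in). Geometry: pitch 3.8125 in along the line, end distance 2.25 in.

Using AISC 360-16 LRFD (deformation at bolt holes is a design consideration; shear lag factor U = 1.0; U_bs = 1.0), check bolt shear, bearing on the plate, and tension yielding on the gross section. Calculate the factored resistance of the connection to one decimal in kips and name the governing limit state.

69.9 kips (gross-section yield governs)

Bolt shear: A_b = π(1.125)²/4 = 0.99402 in². φR_n = 0.75 × 68 × 0.99402 × 4 × 1 = 202.8 kips.
Bearing (0.25 in plate, F_u = 58 ksi): end bolts L_c = 2.25 − 1.25/2 = 1.625, R_n = min(1.2×1.625×0.25×58, 2.4×1.125×0.25×58) = 28.275 kips/bolt; interior L_c = 3.8125 − 1.25 = 2.5625, R_n = 39.15 kips/bolt. φR_n = 0.75 × (1×28.275 + 3×39.15) = 109.3 kips.
Tension yield (gross): A_g = 8.625×0.25 = 2.1563 in². φR_n = 0.90 × 36 × 2.1563 = 69.9 kips.
Governing: min(202.8, 109.3, 69.9) = 69.9 kips → gross-section yield.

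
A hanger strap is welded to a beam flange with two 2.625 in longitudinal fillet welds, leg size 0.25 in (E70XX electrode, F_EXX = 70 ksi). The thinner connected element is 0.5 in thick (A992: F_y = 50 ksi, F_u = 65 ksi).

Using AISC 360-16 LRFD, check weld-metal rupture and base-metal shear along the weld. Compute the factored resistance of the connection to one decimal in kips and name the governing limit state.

Weld metal: throat = 0.707×0.25 = 0.17675 in, L = 2×2.625 = 5.25 in. φR_n = 0.75 × 0.6 × 70 × 0.17675 × 5.25 = 29.2 kips.
Base metal shear (0.5 in plate): yield φR_n = 1.0×0.6×50×0.5×5.25 = 78.8 kips; rupture φR_n = 0.75×0.6×65×0.5×5.25 = 76.8 kips; take 76.8 kips (rupture).
Governing: min(29.2, 76.8) = 29.2 kips → weld metal.

29.2 kips (weld metal governs)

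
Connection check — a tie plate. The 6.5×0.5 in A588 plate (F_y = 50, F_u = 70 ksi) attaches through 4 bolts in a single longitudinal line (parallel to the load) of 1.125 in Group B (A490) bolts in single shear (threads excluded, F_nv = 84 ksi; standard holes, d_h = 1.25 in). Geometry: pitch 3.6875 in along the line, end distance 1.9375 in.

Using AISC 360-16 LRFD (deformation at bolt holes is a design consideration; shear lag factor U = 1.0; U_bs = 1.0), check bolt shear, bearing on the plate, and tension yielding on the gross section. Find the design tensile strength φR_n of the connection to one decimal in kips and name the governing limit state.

Bolt shear: A_b = π(1.125)²/4 = 0.99402 in². φR_n = 0.75 × 84 × 0.99402 × 4 × 1 = 250.5 kips.
Bearing (0.5 in plate, F_u = 70 ksi): end bolts L_c = 1.9375 − 1.25/2 = 1.3125, R_n = min(1.2×1.3125×0.5×70, 2.4×1.125×0.5×70) = 55.125 kips/bolt; interior L_c = 3.6875 − 1.25 = 2.4375, R_n = 94.5 kips/bolt. φR_n = 0.75 × (1×55.125 + 3×94.5) = 254.0 kips.
Tension yield (gross): A_g = 6.5×0.5 = 3.25 in². φR_n = 0.90 × 50 × 3.25 = 146.3 kips.
Governing: min(250.5, 254.0, 146.3) = 146.3 kips → gross-section yield.

146.3 kips (gross-section yield governs)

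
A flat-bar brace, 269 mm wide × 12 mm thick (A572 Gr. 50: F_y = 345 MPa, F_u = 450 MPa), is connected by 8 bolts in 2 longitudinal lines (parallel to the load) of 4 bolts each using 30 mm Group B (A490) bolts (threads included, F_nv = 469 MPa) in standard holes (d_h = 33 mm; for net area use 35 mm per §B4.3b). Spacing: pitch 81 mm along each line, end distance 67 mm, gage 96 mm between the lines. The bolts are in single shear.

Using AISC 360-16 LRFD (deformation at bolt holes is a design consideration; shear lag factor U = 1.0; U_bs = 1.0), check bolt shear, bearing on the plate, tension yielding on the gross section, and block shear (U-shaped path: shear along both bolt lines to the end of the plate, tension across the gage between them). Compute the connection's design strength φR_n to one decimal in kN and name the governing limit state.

1002.3 kN (gross-section yield governs)

Bolt shear: A_b = π(30)²/4 = 706.86 mm². φR_n = 0.75 × 469 × 706.86 × 8 × 1 = 1989.1 kN.
Bearing (12 mm plate, F_u = 450 MPa): end bolts L_c = 67 − 33/2 = 50.5, R_n = min(1.2×50.5×12×450, 2.4×30×12×450) = 327.24 kN/bolt; interior L_c = 81 − 33 = 48, R_n = 311.04 kN/bolt. φR_n = 0.75 × (2×327.24 + 6×311.04) = 1890.5 kN.
Tension yield (gross): A_g = 269×12 = 3228 mm². φR_n = 0.90 × 345 × 3228 = 1002.3 kN.
Block shear: shear path 2×[67+3×81] = 2×310 mm, A_gv = 7440, A_nv = 2×(310 − 3.5×35)×12 = 4500 mm²; tension across gage: (96 − 1×35)×12 = 732 mm². R_n = min(0.6×450×4500, 0.6×345×7440) + 1.0×450×732 = min(1215, 1540.1) + 329.4 = 1544.4 kN. φR_n = 0.75 × 1544.4 = 1158.3 kN.
Governing: min(1989.1, 1890.5, 1002.3, 1158.3) = 1002.3 kN → gross-section yield.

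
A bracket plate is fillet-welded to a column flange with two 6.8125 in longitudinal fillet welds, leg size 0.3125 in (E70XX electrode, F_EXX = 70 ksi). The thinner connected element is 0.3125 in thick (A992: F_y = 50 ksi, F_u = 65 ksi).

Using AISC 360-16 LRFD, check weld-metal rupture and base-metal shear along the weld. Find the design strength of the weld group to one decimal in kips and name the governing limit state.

Weld metal: throat = 0.707×0.3125 = 0.22094 in, L = 2×6.8125 = 13.625 in. φR_n = 0.75 × 0.6 × 70 × 0.22094 × 13.625 = 94.8 kips.
Base metal shear (0.3125 in plate): yield φR_n = 1.0×0.6×50×0.3125×13.625 = 127.7 kips; rupture φR_n = 0.75×0.6×65×0.3125×13.625 = 124.5 kips; take 124.5 kips (rupture).
Governing: min(94.8, 124.5) = 94.8 kips → weld metal.

94.8 kips (weld metal governs)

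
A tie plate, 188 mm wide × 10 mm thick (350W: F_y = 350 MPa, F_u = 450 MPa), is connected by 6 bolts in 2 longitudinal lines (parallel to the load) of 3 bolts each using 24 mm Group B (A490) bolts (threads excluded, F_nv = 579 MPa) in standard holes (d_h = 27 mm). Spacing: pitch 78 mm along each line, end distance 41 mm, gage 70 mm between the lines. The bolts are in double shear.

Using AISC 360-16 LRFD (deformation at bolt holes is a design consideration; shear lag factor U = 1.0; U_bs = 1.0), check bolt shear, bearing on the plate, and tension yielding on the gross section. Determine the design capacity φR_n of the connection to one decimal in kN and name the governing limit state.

592.2 kN (gross-section yield governs)

Bolt shear: A_b = π(24)²/4 = 452.39 mm². φR_n = 0.75 × 579 × 452.39 × 6 × 2 = 2357.4 kN.
Bearing (10 mm plate, F_u = 450 MPa): end bolts L_c = 41 − 27/2 = 27.5, R_n = min(1.2×27.5×10×450, 2.4×24×10×450) = 148.5 kN/bolt; interior L_c = 78 − 27 = 51, R_n = 259.2 kN/bolt. φR_n = 0.75 × (2×148.5 + 4×259.2) = 1000.4 kN.
Tension yield (gross): A_g = 188×10 = 1880 mm². φR_n = 0.90 × 350 × 1880 = 592.2 kN.
Governing: min(2357.4, 1000.4, 592.2) = 592.2 kN → gross-section yield.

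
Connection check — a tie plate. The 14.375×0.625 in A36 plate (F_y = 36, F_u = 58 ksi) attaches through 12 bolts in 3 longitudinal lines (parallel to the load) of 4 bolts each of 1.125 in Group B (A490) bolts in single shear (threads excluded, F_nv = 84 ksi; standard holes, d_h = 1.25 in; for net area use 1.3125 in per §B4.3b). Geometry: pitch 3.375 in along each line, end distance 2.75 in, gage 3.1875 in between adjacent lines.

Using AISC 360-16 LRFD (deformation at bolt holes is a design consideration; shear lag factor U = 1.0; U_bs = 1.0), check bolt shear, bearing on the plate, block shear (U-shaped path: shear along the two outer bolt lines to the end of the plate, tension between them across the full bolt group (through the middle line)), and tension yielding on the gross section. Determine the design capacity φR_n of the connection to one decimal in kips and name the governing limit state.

Bolt shear: A_b = π(1.125)²/4 = 0.99402 in². φR_n = 0.75 × 84 × 0.99402 × 12 × 1 = 751.5 kips.
Bearing (0.625 in plate, F_u = 58 ksi): end bolts L_c = 2.75 − 1.25/2 = 2.125, R_n = min(1.2×2.125×0.625×58, 2.4×1.125×0.625×58) = 92.438 kips/bolt; interior L_c = 3.375 − 1.25 = 2.125, R_n = 92.438 kips/bolt. φR_n = 0.75 × (3×92.438 + 9×92.438) = 831.9 kips.
Block shear: shear path 2×[2.75+3×3.375] = 2×12.875 in, A_gv = 16.094, A_nv = 2×(12.875 − 3.5×1.3125)×0.625 = 10.352 in²; tension across gage: (6.375 − 2×1.3125)×0.625 = 2.3438 in². R_n = min(0.6×58×10.352, 0.6×36×16.094) + 1.0×58×2.3438 = min(360.25, 347.63) + 135.94 = 483.57 kips. φR_n = 0.75 × 483.57 = 362.7 kips.
Tension yield (gross): A_g = 14.375×0.625 = 8.9844 in². φR_n = 0.90 × 36 × 8.9844 = 291.1 kips.
Governing: min(751.5, 831.9, 362.7, 291.1) = 291.1 kips → gross-section yield.

291.1 kips (gross-section yield governs)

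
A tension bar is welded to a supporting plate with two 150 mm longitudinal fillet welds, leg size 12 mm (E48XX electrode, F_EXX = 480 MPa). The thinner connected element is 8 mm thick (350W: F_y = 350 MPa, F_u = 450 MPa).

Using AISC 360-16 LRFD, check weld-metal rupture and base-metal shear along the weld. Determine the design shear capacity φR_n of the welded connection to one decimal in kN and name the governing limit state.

486.0 kN (base-metal shear governs)

Weld metal: throat = 0.707×12 = 8.484 mm, L = 2×150 = 300 mm. φR_n = 0.75 × 0.6 × 480 × 8.484 × 300 = 549.8 kN.
Base metal shear (8 mm plate): yield φR_n = 1.0×0.6×350×8×300 = 504.0 kN; rupture φR_n = 0.75×0.6×450×8×300 = 486.0 kN; take 486.0 kN (rupture).
Governing: min(549.8, 486.0) = 486.0 kN → base-metal shear.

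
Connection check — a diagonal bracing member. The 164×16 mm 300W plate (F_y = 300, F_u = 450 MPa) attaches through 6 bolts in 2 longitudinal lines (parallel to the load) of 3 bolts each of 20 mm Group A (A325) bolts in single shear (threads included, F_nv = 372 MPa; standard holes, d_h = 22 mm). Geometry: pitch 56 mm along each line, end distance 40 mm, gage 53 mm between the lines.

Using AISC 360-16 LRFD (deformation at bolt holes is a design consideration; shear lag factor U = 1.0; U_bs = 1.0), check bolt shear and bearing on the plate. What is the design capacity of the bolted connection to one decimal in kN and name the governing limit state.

525.9 kN (bolt shear governs)

Bolt shear: A_b = π(20)²/4 = 314.16 mm². φR_n = 0.75 × 372 × 314.16 × 6 × 1 = 525.9 kN.
Bearing (16 mm plate, F_u = 450 MPa): end bolts L_c = 40 − 22/2 = 29, R_n = min(1.2×29×16×450, 2.4×20×16×450) = 250.56 kN/bolt; interior L_c = 56 − 22 = 34, R_n = 293.76 kN/bolt. φR_n = 0.75 × (2×250.56 + 4×293.76) = 1257.1 kN.
Governing: min(525.9, 1257.1) = 525.9 kN → bolt shear.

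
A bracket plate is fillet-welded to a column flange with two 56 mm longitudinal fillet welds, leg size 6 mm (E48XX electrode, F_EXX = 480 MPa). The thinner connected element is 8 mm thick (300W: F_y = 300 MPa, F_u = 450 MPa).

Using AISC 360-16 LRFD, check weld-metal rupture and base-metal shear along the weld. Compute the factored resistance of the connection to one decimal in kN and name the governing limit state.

102.6 kN (weld metal governs)

Weld metal: throat = 0.707×6 = 4.242 mm, L = 2×56 = 112 mm. φR_n = 0.75 × 0.6 × 480 × 4.242 × 112 = 102.6 kN.
Base metal shear (8 mm plate): yield φR_n = 1.0×0.6×300×8×112 = 161.3 kN; rupture φR_n = 0.75×0.6×450×8×112 = 181.4 kN; take 161.3 kN (yield).
Governing: min(102.6, 161.3) = 102.6 kN → weld metal.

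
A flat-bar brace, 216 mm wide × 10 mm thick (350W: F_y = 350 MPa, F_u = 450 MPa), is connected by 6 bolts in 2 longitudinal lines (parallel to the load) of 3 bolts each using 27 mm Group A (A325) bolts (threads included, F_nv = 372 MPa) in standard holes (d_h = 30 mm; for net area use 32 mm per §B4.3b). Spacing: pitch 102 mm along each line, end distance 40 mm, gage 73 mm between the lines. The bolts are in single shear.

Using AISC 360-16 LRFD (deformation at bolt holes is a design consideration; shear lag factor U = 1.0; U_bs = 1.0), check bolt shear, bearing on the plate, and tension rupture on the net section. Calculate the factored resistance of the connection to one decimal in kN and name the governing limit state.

513.0 kN (net-section rupture governs)

Bolt shear: A_b = π(27)²/4 = 572.56 mm². φR_n = 0.75 × 372 × 572.56 × 6 × 1 = 958.5 kN.
Bearing (10 mm plate, F_u = 450 MPa): end bolts L_c = 40 − 30/2 = 25, R_n = min(1.2×25×10×450, 2.4×27×10×450) = 135 kN/bolt; interior L_c = 102 − 30 = 72, R_n = 291.6 kN/bolt. φR_n = 0.75 × (2×135 + 4×291.6) = 1077.3 kN.
Tension rupture (net): A_n = (216 − 2×32)×10 = 1520 mm² (U = 1.0, A_e = A_n). φR_n = 0.75 × 450 × 1520 = 513.0 kN.
Governing: min(958.5, 1077.3, 513.0) = 513.0 kN → net-section rupture.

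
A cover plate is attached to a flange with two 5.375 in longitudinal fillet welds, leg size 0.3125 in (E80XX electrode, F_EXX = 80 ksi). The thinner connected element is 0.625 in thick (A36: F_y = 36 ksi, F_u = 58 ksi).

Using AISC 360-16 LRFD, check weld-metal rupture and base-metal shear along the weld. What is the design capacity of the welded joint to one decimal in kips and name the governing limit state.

85.5 kips (weld metal governs)

Weld metal: throat = 0.707×0.3125 = 0.22094 in, L = 2×5.375 = 10.75 in. φR_n = 0.75 × 0.6 × 80 × 0.22094 × 10.75 = 85.5 kips.
Base metal shear (0.625 in plate): yield φR_n = 1.0×0.6×36×0.625×10.75 = 145.1 kips; rupture φR_n = 0.75×0.6×58×0.625×10.75 = 175.4 kips; take 145.1 kips (yield).
Governing: min(85.5, 145.1) = 85.5 kips → weld metal.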